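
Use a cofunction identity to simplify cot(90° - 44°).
cot(90° - 44°) = tan(44°)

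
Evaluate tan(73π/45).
tan(73π/45) = -2.475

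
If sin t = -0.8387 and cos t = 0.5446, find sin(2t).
sin(2t) = 2 sin t cos t = -0.9135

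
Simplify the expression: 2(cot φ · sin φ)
2(cot φ · sin φ) = 2(cos φ) (using Quotient identity)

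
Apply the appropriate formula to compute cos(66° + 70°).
cos(66° + 70°) = cos 66° cos 70° - sin 66° sin 70° = -0.7193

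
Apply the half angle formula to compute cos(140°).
cos(140°) = -√((1 + cos 280°)/2) = -0.766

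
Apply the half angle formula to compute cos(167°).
cos(167°) = -√((1 + cos 334°)/2) = -0.9744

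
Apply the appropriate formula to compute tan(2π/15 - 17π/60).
tan(2π/15 - 17π/60) = (tan 2π/15 - tan 17π/60)/(1 + tan 2π/15 tan 17π/60) = -0.5095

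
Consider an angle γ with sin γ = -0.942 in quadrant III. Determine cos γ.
cos γ = ±√(1 - sin²γ) = -0.3356 (negative in QIII)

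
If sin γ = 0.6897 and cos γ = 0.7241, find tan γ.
tan γ = sin γ / cos γ = 0.9525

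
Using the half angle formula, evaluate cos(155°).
cos(155°) = -√((1 + cos 310°)/2) = -0.9063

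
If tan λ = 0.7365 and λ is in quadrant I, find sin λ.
sin λ = 0.593 (using tan²λ + 1 = sec²λ)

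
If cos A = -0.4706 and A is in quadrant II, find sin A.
sin A = 0.8823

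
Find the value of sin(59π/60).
sin(59π/60) = 0.05234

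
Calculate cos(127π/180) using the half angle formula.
cos(127π/180) = -√((1 + cos 127π/90)/2) = -0.6018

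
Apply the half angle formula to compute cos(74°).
cos(74°) = √((1 + cos 148°)/2) = 0.2756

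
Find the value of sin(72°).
sin(72°) = 0.9511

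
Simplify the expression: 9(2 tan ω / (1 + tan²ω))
9(2 tan ω / (1 + tan²ω)) = 9(sin(2ω)) (using Double angle)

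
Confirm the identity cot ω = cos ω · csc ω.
RHS = cos ω · (1/sin ω) = cos ω/sin ω = cot ω = LHS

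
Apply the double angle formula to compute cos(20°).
cos(20°) = cos²10° - sin²10° = 0.9397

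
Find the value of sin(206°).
sin(206°) = -0.4384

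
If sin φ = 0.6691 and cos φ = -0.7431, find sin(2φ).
sin(2φ) = 2 sin φ cos φ = -0.9944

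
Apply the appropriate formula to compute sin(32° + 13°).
sin(32° + 13°) = sin 32° cos 13° + cos 32° sin 13° = √2/2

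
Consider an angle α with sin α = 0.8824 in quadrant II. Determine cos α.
cos α = ±√(1 - sin²α) = -0.4705 (negative in QII)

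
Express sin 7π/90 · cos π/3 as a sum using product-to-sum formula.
sin 7π/90 cos π/3 = (1/2)[sin(7π/90+π/3) + sin(7π/90-π/3)]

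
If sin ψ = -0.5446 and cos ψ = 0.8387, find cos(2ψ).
cos(2ψ) = cos²ψ - sin²ψ = 0.4068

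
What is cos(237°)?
cos(237°) = -0.5446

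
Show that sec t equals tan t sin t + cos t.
RHS = sin²t/cos t + cos t = (sin²t + cos²t)/cos t = 1/cos t = sec t = LHS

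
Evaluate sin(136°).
sin(136°) = 0.6947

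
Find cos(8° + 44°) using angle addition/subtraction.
cos(8° + 44°) = cos 8° cos 44° - sin 8° sin 44° = 0.6157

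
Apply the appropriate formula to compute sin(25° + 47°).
sin(25° + 47°) = sin 25° cos 47° + cos 25° sin 47° = 0.9511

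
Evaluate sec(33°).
sec(33°) = 1.192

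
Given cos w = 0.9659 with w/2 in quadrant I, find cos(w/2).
cos(w/2) = ±√((1 + cos w)/2); positive since w/2 ∈ QI, so cos(w/2) = 0.9914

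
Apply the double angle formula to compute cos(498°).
cos(498°) = 1 - 2sin²249° = -0.7431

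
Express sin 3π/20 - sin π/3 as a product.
sin 3π/20 - sin π/3 = 2 cos(29π/120) sin(-11π/120)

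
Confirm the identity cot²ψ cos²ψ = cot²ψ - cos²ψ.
RHS = cos²ψ/sin²ψ - cos²ψ = cos²ψ(1/sin²ψ - 1) = cos²ψ · (1 - sin²ψ)/sin²ψ = cos²ψ · cos²ψ/sin²ψ = cos²ψ · cot²ψ = LHS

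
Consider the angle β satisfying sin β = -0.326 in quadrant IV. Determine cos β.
cos β = √(1 - sin²β) = 0.9454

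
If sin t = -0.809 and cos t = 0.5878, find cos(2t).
cos(2t) = cos²t - sin²t = -0.309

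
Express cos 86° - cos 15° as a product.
cos 86° - cos 15° = -2 sin(50.5°) sin(35.5°)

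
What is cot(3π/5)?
cot(3π/5) = -0.3249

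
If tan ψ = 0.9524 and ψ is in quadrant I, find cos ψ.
cos ψ = 0.7241 (using tan²ψ + 1 = sec²ψ)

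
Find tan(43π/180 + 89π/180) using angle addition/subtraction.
tan(43π/180 + 89π/180) = (tan 43π/180 + tan 89π/180)/(1 - tan 43π/180 tan 89π/180) = -1.111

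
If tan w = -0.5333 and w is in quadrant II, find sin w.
sin w = 0.4706 (using tan²w + 1 = sec²w)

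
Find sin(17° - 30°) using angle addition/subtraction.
sin(17° - 30°) = sin 17° cos 30° - cos 17° sin 30° = -0.225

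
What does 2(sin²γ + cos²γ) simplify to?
2(sin²γ + cos²γ) = 2 (using Pythagorean identity)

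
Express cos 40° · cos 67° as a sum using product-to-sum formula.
cos 40° cos 67° = (1/2)[cos(40°-67°) + cos(40°+67°)]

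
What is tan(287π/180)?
tan(287π/180) = -3.271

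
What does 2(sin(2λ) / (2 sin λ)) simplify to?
2(sin(2λ) / (2 sin λ)) = 2(cos λ) (using Double angle)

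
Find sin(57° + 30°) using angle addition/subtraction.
sin(57° + 30°) = sin 57° cos 30° + cos 57° sin 30° = 0.9986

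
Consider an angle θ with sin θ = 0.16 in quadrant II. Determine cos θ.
cos θ = ±√(1 - sin²θ) = -0.9871 (negative in QII)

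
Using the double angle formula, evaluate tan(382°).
tan(382°) = 2 tan 191° / (1 - tan²191°) = 0.404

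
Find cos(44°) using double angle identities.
cos(44°) = cos²22° - sin²22° = 0.7193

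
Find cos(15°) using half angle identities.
cos(15°) = √((1 + cos 30°)/2) = (√6+√2)/4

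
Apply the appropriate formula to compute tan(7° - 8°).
tan(7° - 8°) = (tan 7° - tan 8°)/(1 + tan 7° tan 8°) = -0.01746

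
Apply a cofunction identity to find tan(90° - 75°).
tan(90° - 75°) = cot(75°) = 2-√3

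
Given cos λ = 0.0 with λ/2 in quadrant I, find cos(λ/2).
cos(λ/2) = ±√((1 + cos λ)/2); positive since λ/2 ∈ QI, so cos(λ/2) = √2/2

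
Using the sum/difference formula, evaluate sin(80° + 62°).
sin(80° + 62°) = sin 80° cos 62° + cos 80° sin 62° = 0.6157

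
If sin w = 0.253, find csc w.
csc w = 1/sin w = 3.953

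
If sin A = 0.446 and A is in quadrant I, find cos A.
cos A = 0.895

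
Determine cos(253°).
cos(253°) = -0.2924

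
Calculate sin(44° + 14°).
sin(44° + 14°) = sin 44° cos 14° + cos 44° sin 14° = 0.848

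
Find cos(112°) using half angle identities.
cos(112°) = -√((1 + cos 224°)/2) = -0.3746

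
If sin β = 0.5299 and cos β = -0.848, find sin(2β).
sin(2β) = 2 sin β cos β = -0.8987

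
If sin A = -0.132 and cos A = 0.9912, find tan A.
tan A = sin A / cos A = -0.1332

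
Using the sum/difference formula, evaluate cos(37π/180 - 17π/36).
cos(37π/180 - 17π/36) = cos 37π/180 cos 17π/36 + sin 37π/180 sin 17π/36 = 0.6691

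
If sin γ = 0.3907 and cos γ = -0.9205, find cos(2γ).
cos(2γ) = cos²γ - sin²γ = 0.6947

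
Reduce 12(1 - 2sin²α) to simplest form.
12(1 - 2sin²α) = 12(cos(2α)) (using Double angle)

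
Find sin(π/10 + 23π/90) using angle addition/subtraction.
sin(π/10 + 23π/90) = sin π/10 cos 23π/90 + cos π/10 sin 23π/90 = 0.8988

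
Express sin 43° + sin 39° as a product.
sin 43° + sin 39° = 2 sin(41°) cos(2°)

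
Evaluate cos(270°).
cos(270°) = 0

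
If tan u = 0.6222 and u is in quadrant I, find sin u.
sin u = 0.5283 (using tan²u + 1 = sec²u)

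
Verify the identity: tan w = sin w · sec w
RHS = sin w · (1/cos w) = sin w/cos w = tan w = LHS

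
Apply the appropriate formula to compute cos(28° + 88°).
cos(28° + 88°) = cos 28° cos 88° - sin 28° sin 88° = -0.4384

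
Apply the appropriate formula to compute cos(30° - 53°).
cos(30° - 53°) = cos 30° cos 53° + sin 30° sin 53° = 0.9205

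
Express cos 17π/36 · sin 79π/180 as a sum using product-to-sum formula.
cos 17π/36 sin 79π/180 = (1/2)[sin(17π/36+79π/180) - sin(17π/36-79π/180)]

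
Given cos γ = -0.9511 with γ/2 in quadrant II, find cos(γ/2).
cos(γ/2) = ±√((1 + cos γ)/2); negative since γ/2 ∈ QII, so cos(γ/2) = -0.1564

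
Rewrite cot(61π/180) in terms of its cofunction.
cot(61π/180) = tan(π/2 - 61π/180) = tan(29π/180)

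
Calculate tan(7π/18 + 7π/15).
tan(7π/18 + 7π/15) = (tan 7π/18 + tan 7π/15)/(1 - tan 7π/18 tan 7π/15) = -0.4877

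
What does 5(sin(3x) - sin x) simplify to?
5(sin(3x) - sin x) = 5(2 cos(2x) sin x) (using Sum-to-product)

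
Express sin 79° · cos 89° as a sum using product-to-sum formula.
sin 79° cos 89° = (1/2)[sin(79°+89°) + sin(79°-89°)]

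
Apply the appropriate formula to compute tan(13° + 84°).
tan(13° + 84°) = (tan 13° + tan 84°)/(1 - tan 13° tan 84°) = -8.144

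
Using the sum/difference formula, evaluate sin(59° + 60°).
sin(59° + 60°) = sin 59° cos 60° + cos 59° sin 60° = 0.8746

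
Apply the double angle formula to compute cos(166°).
cos(166°) = cos²83° - sin²83° = -0.9703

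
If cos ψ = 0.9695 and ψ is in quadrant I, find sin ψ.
sin ψ = 0.2451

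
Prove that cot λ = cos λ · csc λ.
RHS = cos λ · (1/sin λ) = cos λ/sin λ = cot λ = LHS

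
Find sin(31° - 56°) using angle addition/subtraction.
sin(31° - 56°) = sin 31° cos 56° - cos 31° sin 56° = -0.4226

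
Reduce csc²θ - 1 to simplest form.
csc²θ - 1 = cot²θ (using Pythagorean identity)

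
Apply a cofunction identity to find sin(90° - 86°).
sin(90° - 86°) = cos(86°) = 0.06976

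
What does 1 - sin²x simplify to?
1 - sin²x = cos²x (using Pythagorean identity)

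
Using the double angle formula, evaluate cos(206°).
cos(206°) = 1 - 2sin²103° = -0.8988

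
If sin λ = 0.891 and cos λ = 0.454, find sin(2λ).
sin(2λ) = 2 sin λ cos λ = 0.809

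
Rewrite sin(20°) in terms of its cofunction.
sin(20°) = cos(90° - 20°) = cos(70°)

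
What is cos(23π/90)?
cos(23π/90) = 0.6947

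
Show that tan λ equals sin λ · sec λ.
RHS = sin λ · (1/cos λ) = sin λ/cos λ = tan λ = LHS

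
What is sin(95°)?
sin(95°) = 0.9962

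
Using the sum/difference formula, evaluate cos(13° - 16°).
cos(13° - 16°) = cos 13° cos 16° + sin 13° sin 16° = 0.9986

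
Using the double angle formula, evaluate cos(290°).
cos(290°) = cos²145° - sin²145° = 0.342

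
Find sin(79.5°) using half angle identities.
sin(79.5°) = √((1 - cos 159°)/2) = 0.9833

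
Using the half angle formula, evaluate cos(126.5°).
cos(126.5°) = -√((1 + cos 253°)/2) = -0.5948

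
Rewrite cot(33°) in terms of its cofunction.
cot(33°) = tan(90° - 33°) = tan(57°)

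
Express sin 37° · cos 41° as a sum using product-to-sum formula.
sin 37° cos 41° = (1/2)[sin(37°+41°) + sin(37°-41°)]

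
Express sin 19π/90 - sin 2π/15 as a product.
sin 19π/90 - sin 2π/15 = 2 cos(31π/180) sin(7π/180)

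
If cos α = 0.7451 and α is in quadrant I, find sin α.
sin α = 0.667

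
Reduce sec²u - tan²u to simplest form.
sec²u - tan²u = 1 (using Pythagorean identity)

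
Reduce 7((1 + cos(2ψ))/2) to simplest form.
7((1 + cos(2ψ))/2) = 7(cos²ψ) (using Power reduction)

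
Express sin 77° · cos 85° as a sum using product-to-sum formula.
sin 77° cos 85° = (1/2)[sin(77°+85°) + sin(77°-85°)]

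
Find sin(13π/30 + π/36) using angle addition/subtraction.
sin(13π/30 + π/36) = sin 13π/30 cos π/36 + cos 13π/30 sin π/36 = 0.9925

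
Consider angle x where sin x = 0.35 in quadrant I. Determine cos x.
cos x = √(1 - sin²x) = 0.9367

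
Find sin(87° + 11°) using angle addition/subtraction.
sin(87° + 11°) = sin 87° cos 11° + cos 87° sin 11° = 0.9903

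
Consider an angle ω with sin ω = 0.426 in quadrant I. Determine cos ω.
cos ω = √(1 - sin²ω) = 0.9047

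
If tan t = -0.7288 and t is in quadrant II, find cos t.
cos t = -0.8081 (using tan²t + 1 = sec²t)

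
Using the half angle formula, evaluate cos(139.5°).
cos(139.5°) = -√((1 + cos 279°)/2) = -0.7604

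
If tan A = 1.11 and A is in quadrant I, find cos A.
cos A = 0.6693 (using tan²A + 1 = sec²A)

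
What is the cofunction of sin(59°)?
sin(59°) = cos(90° - 59°) = cos(31°)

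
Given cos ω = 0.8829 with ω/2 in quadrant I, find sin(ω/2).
sin(ω/2) = ±√((1 - cos ω)/2); positive since ω/2 ∈ QI, so sin(ω/2) = 0.242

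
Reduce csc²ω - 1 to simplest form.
csc²ω - 1 = cot²ω (using Pythagorean identity)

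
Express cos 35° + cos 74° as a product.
cos 35° + cos 74° = 2 cos(54.5°) cos(-19.5°)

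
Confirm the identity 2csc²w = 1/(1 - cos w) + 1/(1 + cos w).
RHS = [(1 + cos w) + (1 - cos w)] / [(1 - cos w)(1 + cos w)] = 2/(1 - cos²w) = 2/sin²w = 2csc²w = LHS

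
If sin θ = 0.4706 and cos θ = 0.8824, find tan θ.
tan θ = sin θ / cos θ = 0.5333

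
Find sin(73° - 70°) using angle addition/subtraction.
sin(73° - 70°) = sin 73° cos 70° - cos 73° sin 70° = 0.05234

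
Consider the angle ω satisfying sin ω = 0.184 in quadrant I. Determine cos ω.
cos ω = √(1 - sin²ω) = 0.9829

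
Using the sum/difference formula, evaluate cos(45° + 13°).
cos(45° + 13°) = cos 45° cos 13° - sin 45° sin 13° = 0.5299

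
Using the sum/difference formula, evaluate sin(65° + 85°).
sin(65° + 85°) = sin 65° cos 85° + cos 65° sin 85° = 1/2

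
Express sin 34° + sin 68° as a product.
sin 34° + sin 68° = 2 sin(51°) cos(-17°)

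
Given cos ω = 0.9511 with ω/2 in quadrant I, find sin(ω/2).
sin(ω/2) = ±√((1 - cos ω)/2); positive since ω/2 ∈ QI, so sin(ω/2) = 0.1564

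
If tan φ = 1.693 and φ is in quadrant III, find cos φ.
cos φ = -0.5086 (using tan²φ + 1 = sec²φ)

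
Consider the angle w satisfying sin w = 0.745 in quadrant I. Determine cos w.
cos w = √(1 - sin²w) = 0.6671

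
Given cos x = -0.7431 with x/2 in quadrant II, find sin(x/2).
sin(x/2) = ±√((1 - cos x)/2); positive since x/2 ∈ QII, so sin(x/2) = 0.9336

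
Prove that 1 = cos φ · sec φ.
RHS = cos φ · (1/cos φ) = 1 = LHS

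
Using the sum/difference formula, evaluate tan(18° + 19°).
tan(18° + 19°) = (tan 18° + tan 19°)/(1 - tan 18° tan 19°) = 0.7536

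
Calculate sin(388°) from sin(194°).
sin(388°) = 2 sin 194° cos 194° = 0.4695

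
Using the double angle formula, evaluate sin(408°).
sin(408°) = 2 sin 204° cos 204° = 0.7431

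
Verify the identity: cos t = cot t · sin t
RHS = (cos t/sin t) · sin t = cos t = LHS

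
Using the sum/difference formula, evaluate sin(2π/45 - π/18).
sin(2π/45 - π/18) = sin 2π/45 cos π/18 - cos 2π/45 sin π/18 = -0.0349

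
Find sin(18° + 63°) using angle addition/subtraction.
sin(18° + 63°) = sin 18° cos 63° + cos 18° sin 63° = 0.9877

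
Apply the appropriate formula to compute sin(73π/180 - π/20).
sin(73π/180 - π/20) = sin 73π/180 cos π/20 - cos 73π/180 sin π/20 = 0.8988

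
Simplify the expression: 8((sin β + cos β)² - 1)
8((sin β + cos β)² - 1) = 8(sin(2β)) (using Pythagorean + double angle)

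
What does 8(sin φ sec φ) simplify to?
8(sin φ sec φ) = 8(tan φ) (using Reciprocal + quotient)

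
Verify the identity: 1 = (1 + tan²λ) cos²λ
RHS = sec²λ · cos²λ = (1/cos²λ) · cos²λ = 1 = LHS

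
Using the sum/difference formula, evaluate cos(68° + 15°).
cos(68° + 15°) = cos 68° cos 15° - sin 68° sin 15° = 0.1219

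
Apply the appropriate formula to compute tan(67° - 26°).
tan(67° - 26°) = (tan 67° - tan 26°)/(1 + tan 67° tan 26°) = 0.8693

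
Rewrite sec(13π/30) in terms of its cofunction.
sec(13π/30) = csc(π/2 - 13π/30) = csc(π/15)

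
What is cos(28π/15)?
cos(28π/15) = 0.9135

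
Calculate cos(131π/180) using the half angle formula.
cos(131π/180) = -√((1 + cos 131π/90)/2) = -0.6561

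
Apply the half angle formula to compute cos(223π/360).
cos(223π/360) = -√((1 + cos 223π/180)/2) = -0.3665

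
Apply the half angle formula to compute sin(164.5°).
sin(164.5°) = √((1 - cos 329°)/2) = 0.2672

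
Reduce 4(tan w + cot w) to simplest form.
4(tan w + cot w) = 4(sec w csc w) (using Quotient identities)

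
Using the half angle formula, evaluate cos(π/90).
cos(π/90) = √((1 + cos π/45)/2) = 0.9994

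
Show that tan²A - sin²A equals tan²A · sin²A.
LHS = sin²A/cos²A - sin²A = sin²A(1/cos²A - 1) = sin²A · (1 - cos²A)/cos²A = sin²A · sin²A/cos²A = sin²A · tan²A = RHS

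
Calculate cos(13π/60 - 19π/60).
cos(13π/60 - 19π/60) = cos 13π/60 cos 19π/60 + sin 13π/60 sin 19π/60 = 0.9511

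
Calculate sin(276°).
sin(276°) = -0.9945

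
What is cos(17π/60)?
cos(17π/60) = 0.6293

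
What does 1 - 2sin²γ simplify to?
1 - 2sin²γ = cos(2γ) (using Double angle)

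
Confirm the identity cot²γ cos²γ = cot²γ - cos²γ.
RHS = cos²γ/sin²γ - cos²γ = cos²γ(1/sin²γ - 1) = cos²γ · (1 - sin²γ)/sin²γ = cos²γ · cos²γ/sin²γ = cos²γ · cot²γ = LHS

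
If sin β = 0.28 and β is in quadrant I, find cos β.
cos β = 0.96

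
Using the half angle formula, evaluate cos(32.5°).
cos(32.5°) = √((1 + cos 65°)/2) = 0.8434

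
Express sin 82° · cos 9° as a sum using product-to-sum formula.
sin 82° cos 9° = (1/2)[sin(82°+9°) + sin(82°-9°)]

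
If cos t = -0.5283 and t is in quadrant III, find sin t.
sin t = -0.8491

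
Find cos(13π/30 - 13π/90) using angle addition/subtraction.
cos(13π/30 - 13π/90) = cos 13π/30 cos 13π/90 + sin 13π/30 sin 13π/90 = 0.6157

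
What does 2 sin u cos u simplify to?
2 sin u cos u = sin(2u) (using Double angle)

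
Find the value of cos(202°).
cos(202°) = -0.9272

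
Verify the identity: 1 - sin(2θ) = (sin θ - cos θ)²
RHS = sin²θ - 2 sin θ cos θ + cos²θ = (sin²θ + cos²θ) - 2 sin θ cos θ = 1 - sin(2θ) = LHS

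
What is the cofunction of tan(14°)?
tan(14°) = cot(90° - 14°) = cot(76°)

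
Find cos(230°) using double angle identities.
cos(230°) = 1 - 2sin²115° = -0.6428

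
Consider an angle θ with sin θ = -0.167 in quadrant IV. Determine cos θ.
cos θ = √(1 - sin²θ) = 0.986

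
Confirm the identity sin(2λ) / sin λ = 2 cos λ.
LHS = 2 sin λ cos λ / sin λ = 2 cos λ = RHS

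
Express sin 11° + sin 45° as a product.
sin 11° + sin 45° = 2 sin(28°) cos(-17°)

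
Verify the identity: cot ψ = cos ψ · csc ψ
RHS = cos ψ · (1/sin ψ) = cos ψ/sin ψ = cot ψ = LHS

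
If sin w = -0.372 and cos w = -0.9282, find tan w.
tan w = sin w / cos w = 0.4008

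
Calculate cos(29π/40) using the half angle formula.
cos(29π/40) = -√((1 + cos 29π/20)/2) = -0.6494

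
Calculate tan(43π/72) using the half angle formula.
tan(43π/72) = sin 43π/36 / (1 + cos 43π/36) = -3.172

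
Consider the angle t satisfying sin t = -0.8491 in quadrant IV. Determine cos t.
cos t = √(1 - sin²t) = 0.5282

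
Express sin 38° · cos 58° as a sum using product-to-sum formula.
sin 38° cos 58° = (1/2)[sin(38°+58°) + sin(38°-58°)]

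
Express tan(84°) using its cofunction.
tan(84°) = cot(90° - 84°) = cot(6°)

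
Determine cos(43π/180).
cos(43π/180) = 0.7314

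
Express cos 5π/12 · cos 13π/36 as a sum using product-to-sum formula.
cos 5π/12 cos 13π/36 = (1/2)[cos(5π/12-13π/36) + cos(5π/12+13π/36)]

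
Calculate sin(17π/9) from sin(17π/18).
sin(17π/9) = 2 sin 17π/18 cos 17π/18 = -0.342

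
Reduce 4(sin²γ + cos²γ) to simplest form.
4(sin²γ + cos²γ) = 4 (using Pythagorean identity)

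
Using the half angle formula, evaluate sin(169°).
sin(169°) = √((1 - cos 338°)/2) = 0.1908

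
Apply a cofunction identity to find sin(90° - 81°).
sin(90° - 81°) = cos(81°) = 0.1564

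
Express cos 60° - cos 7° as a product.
cos 60° - cos 7° = -2 sin(33.5°) sin(26.5°)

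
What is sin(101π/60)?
sin(101π/60) = -0.8387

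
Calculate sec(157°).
sec(157°) = -1.086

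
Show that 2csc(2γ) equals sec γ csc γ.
LHS = 2/sin(2γ) = 2/(2 sin γ cos γ) = 1/(sin γ cos γ) = (1/cos γ)(1/sin γ) = sec γ csc γ = RHS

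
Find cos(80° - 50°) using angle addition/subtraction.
cos(80° - 50°) = cos 80° cos 50° + sin 80° sin 50° = √3/2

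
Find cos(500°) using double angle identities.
cos(500°) = cos²250° - sin²250° = -0.766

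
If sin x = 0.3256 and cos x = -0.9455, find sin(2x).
sin(2x) = 2 sin x cos x = -0.6157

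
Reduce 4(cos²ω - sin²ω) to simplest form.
4(cos²ω - sin²ω) = 4(cos(2ω)) (using Double angle)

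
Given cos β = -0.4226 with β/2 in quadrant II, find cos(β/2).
cos(β/2) = ±√((1 + cos β)/2); negative since β/2 ∈ QII, so cos(β/2) = -0.5373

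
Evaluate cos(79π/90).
cos(79π/90) = -0.9272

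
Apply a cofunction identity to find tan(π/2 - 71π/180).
tan(π/2 - 71π/180) = cot(71π/180) = 0.3443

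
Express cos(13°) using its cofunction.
cos(13°) = sin(90° - 13°) = sin(77°)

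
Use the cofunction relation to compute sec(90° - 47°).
sec(90° - 47°) = csc(47°) = 1.367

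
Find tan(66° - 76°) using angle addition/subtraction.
tan(66° - 76°) = (tan 66° - tan 76°)/(1 + tan 66° tan 76°) = -0.1763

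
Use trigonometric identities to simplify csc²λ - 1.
csc²λ - 1 = cot²λ (using Pythagorean identity)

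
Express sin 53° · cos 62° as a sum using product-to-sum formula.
sin 53° cos 62° = (1/2)[sin(53°+62°) + sin(53°-62°)]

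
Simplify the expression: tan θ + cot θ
tan θ + cot θ = sec θ csc θ (using Quotient identities)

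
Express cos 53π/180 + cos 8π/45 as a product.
cos 53π/180 + cos 8π/45 = 2 cos(17π/72) cos(7π/120)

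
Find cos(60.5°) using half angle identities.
cos(60.5°) = √((1 + cos 121°)/2) = 0.4924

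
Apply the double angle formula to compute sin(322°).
sin(322°) = 2 sin 161° cos 161° = -0.6157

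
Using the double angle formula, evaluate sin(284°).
sin(284°) = 2 sin 142° cos 142° = -0.9703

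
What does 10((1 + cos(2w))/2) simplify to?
10((1 + cos(2w))/2) = 10(cos²w) (using Power reduction)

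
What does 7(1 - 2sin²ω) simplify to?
7(1 - 2sin²ω) = 7(cos(2ω)) (using Double angle)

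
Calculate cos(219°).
cos(219°) = -0.7771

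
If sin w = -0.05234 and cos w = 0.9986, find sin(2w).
sin(2w) = 2 sin w cos w = -0.1045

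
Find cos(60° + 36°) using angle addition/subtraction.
cos(60° + 36°) = cos 60° cos 36° - sin 60° sin 36° = -0.1045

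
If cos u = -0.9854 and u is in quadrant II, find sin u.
sin u = 0.1703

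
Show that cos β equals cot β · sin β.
RHS = (cos β/sin β) · sin β = cos β = LHS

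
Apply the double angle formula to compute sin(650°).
sin(650°) = 2 sin 325° cos 325° = -0.9397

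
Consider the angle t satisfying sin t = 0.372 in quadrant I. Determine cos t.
cos t = √(1 - sin²t) = 0.9282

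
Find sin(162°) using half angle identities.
sin(162°) = √((1 - cos 324°)/2) = 0.309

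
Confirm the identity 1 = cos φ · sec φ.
RHS = cos φ · (1/cos φ) = 1 = LHS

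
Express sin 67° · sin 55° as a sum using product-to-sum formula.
sin 67° sin 55° = (1/2)[cos(67°-55°) - cos(67°+55°)]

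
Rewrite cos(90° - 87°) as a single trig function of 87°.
cos(90° - 87°) = sin(87°)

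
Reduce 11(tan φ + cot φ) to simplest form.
11(tan φ + cot φ) = 11(sec φ csc φ) (using Quotient identities)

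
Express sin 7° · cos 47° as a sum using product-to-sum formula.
sin 7° cos 47° = (1/2)[sin(7°+47°) + sin(7°-47°)]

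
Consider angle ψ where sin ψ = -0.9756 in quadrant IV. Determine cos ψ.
cos ψ = √(1 - sin²ψ) = 0.2196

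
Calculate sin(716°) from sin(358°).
sin(716°) = 2 sin 358° cos 358° = -0.06976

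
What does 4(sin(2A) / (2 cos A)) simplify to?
4(sin(2A) / (2 cos A)) = 4(sin A) (using Double angle)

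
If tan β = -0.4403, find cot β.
cot β = 1/tan β = -2.271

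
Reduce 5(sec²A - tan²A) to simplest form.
5(sec²A - tan²A) = 5 (using Pythagorean identity)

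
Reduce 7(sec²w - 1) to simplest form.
7(sec²w - 1) = 7(tan²w) (using Pythagorean identity)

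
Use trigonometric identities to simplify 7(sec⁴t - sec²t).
7(sec⁴t - sec²t) = 7(tan⁴t + tan²t) (using Pythagorean)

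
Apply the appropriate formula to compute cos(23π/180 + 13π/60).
cos(23π/180 + 13π/60) = cos 23π/180 cos 13π/60 - sin 23π/180 sin 13π/60 = 0.4695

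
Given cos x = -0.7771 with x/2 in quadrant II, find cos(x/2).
cos(x/2) = ±√((1 + cos x)/2); negative since x/2 ∈ QII, so cos(x/2) = -0.3338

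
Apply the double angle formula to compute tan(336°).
tan(336°) = 2 tan 168° / (1 - tan²168°) = -0.4452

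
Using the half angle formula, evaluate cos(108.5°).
cos(108.5°) = -√((1 + cos 217°)/2) = -0.3173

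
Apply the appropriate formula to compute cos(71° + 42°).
cos(71° + 42°) = cos 71° cos 42° - sin 71° sin 42° = -0.3907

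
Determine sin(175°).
sin(175°) = 0.08716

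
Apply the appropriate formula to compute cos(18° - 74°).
cos(18° - 74°) = cos 18° cos 74° + sin 18° sin 74° = 0.5592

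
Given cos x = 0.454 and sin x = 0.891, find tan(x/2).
tan(x/2) = sin x / (1 + cos x) = 0.6128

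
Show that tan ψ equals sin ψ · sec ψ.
RHS = sin ψ · (1/cos ψ) = sin ψ/cos ψ = tan ψ = LHS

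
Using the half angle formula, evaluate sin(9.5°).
sin(9.5°) = √((1 - cos 19°)/2) = 0.165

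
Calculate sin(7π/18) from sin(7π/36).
sin(7π/18) = 2 sin 7π/36 cos 7π/36 = 0.9397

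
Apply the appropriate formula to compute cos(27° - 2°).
cos(27° - 2°) = cos 27° cos 2° + sin 27° sin 2° = 0.9063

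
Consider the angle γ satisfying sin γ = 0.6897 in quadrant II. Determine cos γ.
cos γ = ±√(1 - sin²γ) = -0.7241 (negative in QII)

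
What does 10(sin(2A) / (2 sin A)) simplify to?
10(sin(2A) / (2 sin A)) = 10(cos A) (using Double angle)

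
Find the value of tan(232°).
tan(232°) = 1.28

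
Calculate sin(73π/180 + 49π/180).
sin(73π/180 + 49π/180) = sin 73π/180 cos 49π/180 + cos 73π/180 sin 49π/180 = 0.848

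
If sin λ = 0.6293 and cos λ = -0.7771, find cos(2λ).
cos(2λ) = cos²λ - sin²λ = 0.2079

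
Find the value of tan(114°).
tan(114°) = -2.246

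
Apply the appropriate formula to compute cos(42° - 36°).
cos(42° - 36°) = cos 42° cos 36° + sin 42° sin 36° = 0.9945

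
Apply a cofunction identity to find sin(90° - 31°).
sin(90° - 31°) = cos(31°) = 0.8572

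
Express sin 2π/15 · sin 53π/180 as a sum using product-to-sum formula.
sin 2π/15 sin 53π/180 = (1/2)[cos(2π/15-53π/180) - cos(2π/15+53π/180)]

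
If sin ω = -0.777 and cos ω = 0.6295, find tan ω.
tan ω = sin ω / cos ω = -1.234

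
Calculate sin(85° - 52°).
sin(85° - 52°) = sin 85° cos 52° - cos 85° sin 52° = 0.5446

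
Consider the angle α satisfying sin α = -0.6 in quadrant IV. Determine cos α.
cos α = √(1 - sin²α) = 0.8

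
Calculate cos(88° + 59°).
cos(88° + 59°) = cos 88° cos 59° - sin 88° sin 59° = -0.8387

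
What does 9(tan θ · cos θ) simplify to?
9(tan θ · cos θ) = 9(sin θ) (using Quotient identity)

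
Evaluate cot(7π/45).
cot(7π/45) = 1.881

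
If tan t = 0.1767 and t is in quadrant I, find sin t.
sin t = 0.174 (using tan²t + 1 = sec²t)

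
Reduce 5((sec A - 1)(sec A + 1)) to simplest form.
5((sec A - 1)(sec A + 1)) = 5(tan²A) (using Diff. of squares)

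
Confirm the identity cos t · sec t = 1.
LHS = cos t · (1/cos t) = 1 = RHS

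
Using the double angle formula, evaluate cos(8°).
cos(8°) = cos²4° - sin²4° = 0.9903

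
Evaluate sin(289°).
sin(289°) = -0.9455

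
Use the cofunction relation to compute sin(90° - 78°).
sin(90° - 78°) = cos(78°) = 0.2079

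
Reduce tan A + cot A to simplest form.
tan A + cot A = sec A csc A (using Quotient identities)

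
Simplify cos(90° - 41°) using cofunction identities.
cos(90° - 41°) = sin(41°)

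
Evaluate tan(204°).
tan(204°) = 0.4452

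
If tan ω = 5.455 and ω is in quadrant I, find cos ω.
cos ω = 0.1803 (using tan²ω + 1 = sec²ω)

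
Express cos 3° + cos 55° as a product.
cos 3° + cos 55° = 2 cos(29°) cos(-26°)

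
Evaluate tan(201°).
tan(201°) = 0.3839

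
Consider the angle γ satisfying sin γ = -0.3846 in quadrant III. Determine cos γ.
cos γ = ±√(1 - sin²γ) = -0.9231 (negative in QIII)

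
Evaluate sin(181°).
sin(181°) = -0.01745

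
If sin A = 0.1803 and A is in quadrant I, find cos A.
cos A = 0.9836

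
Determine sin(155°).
sin(155°) = 0.4226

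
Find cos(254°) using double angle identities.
cos(254°) = cos²127° - sin²127° = -0.2756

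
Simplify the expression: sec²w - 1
sec²w - 1 = tan²w (using Pythagorean identity)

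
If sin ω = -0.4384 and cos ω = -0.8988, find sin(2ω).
sin(2ω) = 2 sin ω cos ω = 0.7881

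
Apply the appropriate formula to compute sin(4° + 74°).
sin(4° + 74°) = sin 4° cos 74° + cos 4° sin 74° = 0.9781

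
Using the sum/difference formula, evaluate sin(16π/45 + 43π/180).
sin(16π/45 + 43π/180) = sin 16π/45 cos 43π/180 + cos 16π/45 sin 43π/180 = 0.9563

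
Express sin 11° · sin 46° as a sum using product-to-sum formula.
sin 11° sin 46° = (1/2)[cos(11°-46°) - cos(11°+46°)]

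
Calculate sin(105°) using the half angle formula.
sin(105°) = √((1 - cos 210°)/2) = (√6+√2)/4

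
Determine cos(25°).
cos(25°) = 0.9063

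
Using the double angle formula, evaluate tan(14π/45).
tan(14π/45) = 2 tan 7π/45 / (1 - tan²7π/45) = 1.483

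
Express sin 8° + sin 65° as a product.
sin 8° + sin 65° = 2 sin(36.5°) cos(-28.5°)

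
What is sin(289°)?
sin(289°) = -0.9455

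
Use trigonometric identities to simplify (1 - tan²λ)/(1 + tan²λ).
(1 - tan²λ)/(1 + tan²λ) = cos(2λ) (using Double angle)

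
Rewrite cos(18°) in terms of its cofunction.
cos(18°) = sin(90° - 18°) = sin(72°)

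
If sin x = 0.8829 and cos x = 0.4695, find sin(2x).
sin(2x) = 2 sin x cos x = 0.829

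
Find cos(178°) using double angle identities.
cos(178°) = cos²89° - sin²89° = -0.9994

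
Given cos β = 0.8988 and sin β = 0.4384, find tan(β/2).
tan(β/2) = sin β / (1 + cos β) = 0.2309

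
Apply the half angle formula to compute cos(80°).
cos(80°) = √((1 + cos 160°)/2) = 0.1736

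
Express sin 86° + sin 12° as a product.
sin 86° + sin 12° = 2 sin(49°) cos(37°)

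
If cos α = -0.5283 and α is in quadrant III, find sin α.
sin α = -0.8491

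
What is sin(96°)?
sin(96°) = 0.9945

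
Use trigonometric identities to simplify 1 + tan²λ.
1 + tan²λ = sec²λ (using Pythagorean identity)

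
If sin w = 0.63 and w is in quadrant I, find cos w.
cos w = 0.7766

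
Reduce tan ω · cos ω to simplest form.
tan ω · cos ω = sin ω (using Quotient identity)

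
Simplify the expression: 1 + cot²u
1 + cot²u = csc²u (using Pythagorean identity)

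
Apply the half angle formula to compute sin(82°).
sin(82°) = √((1 - cos 164°)/2) = 0.9903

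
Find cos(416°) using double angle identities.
cos(416°) = cos²208° - sin²208° = 0.5592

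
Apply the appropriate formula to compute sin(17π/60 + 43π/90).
sin(17π/60 + 43π/90) = sin 17π/60 cos 43π/90 + cos 17π/60 sin 43π/90 = 0.682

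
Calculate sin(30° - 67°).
sin(30° - 67°) = sin 30° cos 67° - cos 30° sin 67° = -0.6018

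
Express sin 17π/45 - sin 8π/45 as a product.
sin 17π/45 - sin 8π/45 = 2 cos(5π/18) sin(π/10)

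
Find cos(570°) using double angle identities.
cos(570°) = cos²285° - sin²285° = -√3/2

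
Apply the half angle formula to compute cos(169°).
cos(169°) = -√((1 + cos 338°)/2) = -0.9816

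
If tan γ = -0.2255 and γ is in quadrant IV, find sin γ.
sin γ = -0.22 (using tan²γ + 1 = sec²γ)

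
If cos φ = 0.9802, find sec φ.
sec φ = 1/cos φ = 1.02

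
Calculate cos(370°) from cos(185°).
cos(370°) = cos²185° - sin²185° = 0.9848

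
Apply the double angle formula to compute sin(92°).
sin(92°) = 2 sin 46° cos 46° = 0.9994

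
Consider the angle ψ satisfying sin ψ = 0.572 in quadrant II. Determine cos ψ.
cos ψ = ±√(1 - sin²ψ) = -0.8203 (negative in QII)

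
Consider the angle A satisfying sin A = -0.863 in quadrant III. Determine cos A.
cos A = ±√(1 - sin²A) = -0.5052 (negative in QIII)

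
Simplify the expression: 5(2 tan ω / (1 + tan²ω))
5(2 tan ω / (1 + tan²ω)) = 5(sin(2ω)) (using Double angle)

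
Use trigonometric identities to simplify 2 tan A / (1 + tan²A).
2 tan A / (1 + tan²A) = sin(2A) (using Double angle)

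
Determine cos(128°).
cos(128°) = -0.6157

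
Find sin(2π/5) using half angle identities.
sin(2π/5) = √((1 - cos 4π/5)/2) = 0.9511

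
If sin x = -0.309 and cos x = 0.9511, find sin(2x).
sin(2x) = 2 sin x cos x = -0.5878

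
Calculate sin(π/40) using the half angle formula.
sin(π/40) = √((1 - cos π/20)/2) = 0.07846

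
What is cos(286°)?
cos(286°) = 0.2756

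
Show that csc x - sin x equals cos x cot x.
LHS = 1/sin x - sin x = (1 - sin²x)/sin x = cos²x/sin x = cos x · (cos x/sin x) = cos x cot x = RHS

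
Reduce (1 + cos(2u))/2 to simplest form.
(1 + cos(2u))/2 = cos²u (using Power reduction)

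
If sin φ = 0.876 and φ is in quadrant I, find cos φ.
cos φ = 0.4823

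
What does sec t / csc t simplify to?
sec t / csc t = tan t (using Reciprocal identities)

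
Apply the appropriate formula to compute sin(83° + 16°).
sin(83° + 16°) = sin 83° cos 16° + cos 83° sin 16° = 0.9877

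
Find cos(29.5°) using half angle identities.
cos(29.5°) = √((1 + cos 59°)/2) = 0.8704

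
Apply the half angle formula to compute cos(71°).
cos(71°) = √((1 + cos 142°)/2) = 0.3256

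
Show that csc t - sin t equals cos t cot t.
LHS = 1/sin t - sin t = (1 - sin²t)/sin t = cos²t/sin t = cos t · (cos t/sin t) = cos t cot t = RHS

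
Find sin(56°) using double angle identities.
sin(56°) = 2 sin 28° cos 28° = 0.829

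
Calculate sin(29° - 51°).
sin(29° - 51°) = sin 29° cos 51° - cos 29° sin 51° = -0.3746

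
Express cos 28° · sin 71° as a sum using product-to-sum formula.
cos 28° sin 71° = (1/2)[sin(28°+71°) - sin(28°-71°)]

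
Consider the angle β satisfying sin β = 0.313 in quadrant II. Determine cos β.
cos β = ±√(1 - sin²β) = -0.9498 (negative in QII)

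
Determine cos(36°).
cos(36°) = 0.809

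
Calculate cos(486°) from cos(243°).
cos(486°) = 2cos²243° - 1 = -0.5878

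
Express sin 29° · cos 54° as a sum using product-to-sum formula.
sin 29° cos 54° = (1/2)[sin(29°+54°) + sin(29°-54°)]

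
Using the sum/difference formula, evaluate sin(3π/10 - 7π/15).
sin(3π/10 - 7π/15) = sin 3π/10 cos 7π/15 - cos 3π/10 sin 7π/15 = -1/2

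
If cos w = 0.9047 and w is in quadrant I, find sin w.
sin w = 0.426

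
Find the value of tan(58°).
tan(58°) = 1.6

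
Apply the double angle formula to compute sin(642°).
sin(642°) = 2 sin 321° cos 321° = -0.9781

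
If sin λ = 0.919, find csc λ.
csc λ = 1/sin λ = 1.088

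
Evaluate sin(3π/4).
sin(3π/4) = √2/2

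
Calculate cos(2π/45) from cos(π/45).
cos(2π/45) = cos²π/45 - sin²π/45 = 0.9903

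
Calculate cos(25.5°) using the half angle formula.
cos(25.5°) = √((1 + cos 51°)/2) = 0.9026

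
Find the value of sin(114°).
sin(114°) = 0.9135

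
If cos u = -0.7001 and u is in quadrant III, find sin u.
sin u = -0.714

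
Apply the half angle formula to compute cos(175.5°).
cos(175.5°) = -√((1 + cos 351°)/2) = -0.9969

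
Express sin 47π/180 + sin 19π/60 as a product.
sin 47π/180 + sin 19π/60 = 2 sin(13π/45) cos(-π/36)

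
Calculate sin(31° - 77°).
sin(31° - 77°) = sin 31° cos 77° - cos 31° sin 77° = -0.7193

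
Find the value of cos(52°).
cos(52°) = 0.6157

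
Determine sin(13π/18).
sin(13π/18) = 0.766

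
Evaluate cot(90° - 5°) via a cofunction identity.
cot(90° - 5°) = tan(5°) = 0.08749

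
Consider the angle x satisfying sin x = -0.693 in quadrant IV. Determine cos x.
cos x = √(1 - sin²x) = 0.7209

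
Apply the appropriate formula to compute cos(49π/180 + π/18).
cos(49π/180 + π/18) = cos 49π/180 cos π/18 - sin 49π/180 sin π/18 = 0.515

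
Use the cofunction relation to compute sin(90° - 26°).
sin(90° - 26°) = cos(26°) = 0.8988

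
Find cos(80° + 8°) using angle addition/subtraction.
cos(80° + 8°) = cos 80° cos 8° - sin 80° sin 8° = 0.0349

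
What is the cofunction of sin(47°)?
sin(47°) = cos(90° - 47°) = cos(43°)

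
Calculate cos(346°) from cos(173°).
cos(346°) = cos²173° - sin²173° = 0.9703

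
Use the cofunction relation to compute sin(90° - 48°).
sin(90° - 48°) = cos(48°) = 0.6691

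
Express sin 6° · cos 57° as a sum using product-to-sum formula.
sin 6° cos 57° = (1/2)[sin(6°+57°) + sin(6°-57°)]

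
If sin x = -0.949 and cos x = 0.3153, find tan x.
tan x = sin x / cos x = -3.01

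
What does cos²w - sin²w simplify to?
cos²w - sin²w = cos(2w) (using Double angle)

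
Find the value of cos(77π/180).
cos(77π/180) = 0.225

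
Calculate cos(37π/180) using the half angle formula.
cos(37π/180) = √((1 + cos 37π/90)/2) = 0.7986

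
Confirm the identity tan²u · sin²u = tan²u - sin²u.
RHS = sin²u/cos²u - sin²u = sin²u(1/cos²u - 1) = sin²u · (1 - cos²u)/cos²u = sin²u · sin²u/cos²u = sin²u · tan²u = LHS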